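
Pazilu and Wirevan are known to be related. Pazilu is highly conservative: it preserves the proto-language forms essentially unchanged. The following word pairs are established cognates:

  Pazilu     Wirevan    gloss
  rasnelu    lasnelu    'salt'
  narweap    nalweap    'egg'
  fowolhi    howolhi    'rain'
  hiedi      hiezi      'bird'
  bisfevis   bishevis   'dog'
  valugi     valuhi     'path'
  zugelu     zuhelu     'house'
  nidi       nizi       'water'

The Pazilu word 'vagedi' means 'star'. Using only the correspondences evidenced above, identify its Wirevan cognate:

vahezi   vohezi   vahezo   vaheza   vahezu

zugelu ~ zuhelu — Pazilu g corresponds to Wirevan h between vowels (before a front vowel).
hiedi ~ hiezi, nidi ~ nizi — Pazilu d corresponds to Wirevan z between vowels (before a front vowel).
Applying these to Pazilu 'vagedi':
  vagedi → vahedi   (g→h between vowels (before a front vowel))
  vahedi → vahezi   (d→z between vowels (before a front vowel))
So the Wirevan cognate is 'vahezi'.

vahezi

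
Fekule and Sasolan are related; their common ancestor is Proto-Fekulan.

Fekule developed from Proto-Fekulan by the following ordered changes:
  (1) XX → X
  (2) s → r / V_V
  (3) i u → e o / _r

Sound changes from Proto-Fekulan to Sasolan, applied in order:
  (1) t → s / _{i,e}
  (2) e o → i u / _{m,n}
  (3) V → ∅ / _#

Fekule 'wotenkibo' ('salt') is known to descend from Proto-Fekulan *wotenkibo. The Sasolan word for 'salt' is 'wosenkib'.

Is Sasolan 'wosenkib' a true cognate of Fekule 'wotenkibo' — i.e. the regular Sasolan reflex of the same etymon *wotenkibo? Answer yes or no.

Derive the expected Sasolan reflex of *wotenkibo:
Sasolan: start from *wotenkibo.
  rule 1 (palatalisation): wotenkibo → wosenkibo
  rule 2 (pre-nasal raising): wosenkibo → wosinkibo
  rule 3 (apocope): wosinkibo → wosinkib
  ⇒ Sasolan wosinkib
The regular Sasolan reflex would be 'wosinkib', but the attested form is 'wosenkib'. The correspondence is irregular, so they are not cognates (the Sasolan form has a different source).

no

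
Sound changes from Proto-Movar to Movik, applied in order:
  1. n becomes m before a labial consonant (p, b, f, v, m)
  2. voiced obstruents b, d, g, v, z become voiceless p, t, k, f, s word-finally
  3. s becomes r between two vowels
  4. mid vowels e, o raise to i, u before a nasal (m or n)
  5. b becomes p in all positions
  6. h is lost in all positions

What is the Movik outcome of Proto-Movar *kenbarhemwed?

kimparimwet

Movik: start from *kenbarhemwed.
  rule 1 (nasal place assimilation): kenbarhemwed → kembarhemwed
  rule 2 (final devoicing): kembarhemwed → kembarhemwet
  rule 3: no change — kembarhemwet
  rule 4 (pre-nasal raising): kembarhemwet → kimbarhimwet
  rule 5 (unconditioned shift): kimbarhimwet → kimparhimwet
  rule 6 (h-loss): kimparhimwet → kimparimwet
  ⇒ Movik kimparimwet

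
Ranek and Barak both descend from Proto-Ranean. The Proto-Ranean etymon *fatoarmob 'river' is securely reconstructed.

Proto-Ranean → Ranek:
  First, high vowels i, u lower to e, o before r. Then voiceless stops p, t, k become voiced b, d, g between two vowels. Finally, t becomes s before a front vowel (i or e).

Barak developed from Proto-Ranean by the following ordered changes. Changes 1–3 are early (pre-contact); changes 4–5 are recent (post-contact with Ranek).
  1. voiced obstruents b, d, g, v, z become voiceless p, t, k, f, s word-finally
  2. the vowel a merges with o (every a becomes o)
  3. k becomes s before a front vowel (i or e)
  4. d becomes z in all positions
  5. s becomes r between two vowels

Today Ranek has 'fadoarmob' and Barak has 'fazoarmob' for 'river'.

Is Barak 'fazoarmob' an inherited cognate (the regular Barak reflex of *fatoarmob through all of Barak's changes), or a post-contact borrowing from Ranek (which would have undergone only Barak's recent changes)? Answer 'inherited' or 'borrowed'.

borrowed

If inherited, *fatoarmob would pass through all of Barak's changes:
Barak: start from *fatoarmob.
  rule 1 (final devoicing): fatoarmob → fatoarmop
  rule 2 (vowel merger): fatoarmop → fotoormop
  rule 3: no change — fotoormop
  rule 4: no change — fotoormop
  rule 5: no change — fotoormop
  ⇒ Barak fotoormop
If borrowed from Ranek 'fadoarmob' after the early changes, it would undergo only the recent ones:
  rule 4 (unconditioned shift): fadoarmob → fazoarmob
  rule 5 (rhotacism): no change (fazoarmob)
  ⇒ as a loan: fazoarmob
Barak 'fazoarmob' matches the loan outcome 'fazoarmob', not the inherited 'fotoormop' — it skipped the early Barak changes, so it was borrowed from Ranek.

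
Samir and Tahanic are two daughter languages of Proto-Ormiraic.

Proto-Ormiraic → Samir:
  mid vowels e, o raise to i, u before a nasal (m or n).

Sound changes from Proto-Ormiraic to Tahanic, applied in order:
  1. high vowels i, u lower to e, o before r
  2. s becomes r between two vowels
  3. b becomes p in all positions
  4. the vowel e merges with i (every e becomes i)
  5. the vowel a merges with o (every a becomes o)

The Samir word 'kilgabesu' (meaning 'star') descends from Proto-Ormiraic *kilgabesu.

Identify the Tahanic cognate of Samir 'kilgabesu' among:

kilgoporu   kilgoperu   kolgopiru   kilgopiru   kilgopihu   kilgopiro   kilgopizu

Tahanic: start from *kilgabesu.
  rule 1: no change — kilgabesu
  rule 2 (rhotacism): kilgabesu → kilgaberu
  rule 3 (unconditioned shift): kilgaberu → kilgaperu
  rule 4 (vowel merger): kilgaperu → kilgapiru
  rule 5 (vowel merger): kilgapiru → kilgopiru
  ⇒ Tahanic kilgopiru
The other candidates each miss or misapply at least one Tahanic change.

kilgopiru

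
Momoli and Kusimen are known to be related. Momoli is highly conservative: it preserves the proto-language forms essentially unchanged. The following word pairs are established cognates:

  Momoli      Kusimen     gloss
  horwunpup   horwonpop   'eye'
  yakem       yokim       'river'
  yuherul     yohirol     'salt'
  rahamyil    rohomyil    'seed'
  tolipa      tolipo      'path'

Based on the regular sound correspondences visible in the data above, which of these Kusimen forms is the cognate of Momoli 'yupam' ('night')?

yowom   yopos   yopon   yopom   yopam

horwunpup ~ horwonpop — Momoli u corresponds to Kusimen o after a consonant, before a labial obstruent.
rahamyil ~ rohomyil — Momoli a corresponds to Kusimen o after a consonant, before a nasal.
Applying these to Momoli 'yupam':
  yupam → yopam   (u→o after a consonant, before a labial obstruent)
  yopam → yopom   (a→o after a consonant, before a nasal)
So the Kusimen cognate is 'yopom'.

yopom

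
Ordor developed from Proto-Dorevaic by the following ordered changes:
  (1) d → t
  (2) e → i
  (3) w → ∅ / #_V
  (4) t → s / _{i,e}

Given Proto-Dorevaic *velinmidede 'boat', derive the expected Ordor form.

Ordor: *velinmidede > velinmitete > vilinmititi > vilinmisisi  (by unconditioned shift, vowel merger, palatalisation)

vilinmisisi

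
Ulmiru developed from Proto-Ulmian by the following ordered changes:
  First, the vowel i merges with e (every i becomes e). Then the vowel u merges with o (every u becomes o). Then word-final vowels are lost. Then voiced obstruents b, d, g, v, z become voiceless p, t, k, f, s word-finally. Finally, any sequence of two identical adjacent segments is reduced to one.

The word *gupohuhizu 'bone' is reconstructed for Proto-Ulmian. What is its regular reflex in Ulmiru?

Ulmiru: *gupohuhizu > gupohuhezu > gopohohezo > gopohohez > gopohohes  (by vowel merger, vowel merger, apocope, final devoicing)

gopohohes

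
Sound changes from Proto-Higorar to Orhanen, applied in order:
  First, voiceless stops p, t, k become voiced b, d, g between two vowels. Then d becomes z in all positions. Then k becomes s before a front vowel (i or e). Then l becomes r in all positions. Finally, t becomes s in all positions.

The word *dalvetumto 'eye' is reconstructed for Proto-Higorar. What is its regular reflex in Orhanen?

Orhanen: *dalvetumto > dalvedumto > zalvezumto > zarvezumto > zarvezumso  (by intervocalic voicing, unconditioned shift, unconditioned shift, unconditioned shift)

zarvezumso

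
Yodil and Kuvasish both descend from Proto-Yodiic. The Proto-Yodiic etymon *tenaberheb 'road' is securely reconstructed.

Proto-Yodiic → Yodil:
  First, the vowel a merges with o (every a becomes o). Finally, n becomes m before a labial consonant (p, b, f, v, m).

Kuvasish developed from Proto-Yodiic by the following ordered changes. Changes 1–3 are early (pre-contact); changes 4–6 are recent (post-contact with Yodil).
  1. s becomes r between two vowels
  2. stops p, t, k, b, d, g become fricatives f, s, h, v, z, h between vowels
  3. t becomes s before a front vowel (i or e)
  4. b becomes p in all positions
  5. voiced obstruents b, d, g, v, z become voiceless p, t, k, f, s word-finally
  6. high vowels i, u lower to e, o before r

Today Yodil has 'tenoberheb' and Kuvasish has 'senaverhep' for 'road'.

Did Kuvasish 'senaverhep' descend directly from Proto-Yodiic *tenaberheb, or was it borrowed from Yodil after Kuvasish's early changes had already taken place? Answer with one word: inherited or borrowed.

inherited

If inherited, *tenaberheb would pass through all of Kuvasish's changes:
Kuvasish: start from *tenaberheb.
  rule 1: no change — tenaberheb
  rule 2 (intervocalic lenition): tenaberheb → tenaverheb
  rule 3 (palatalisation): tenaverheb → senaverheb
  rule 4 (unconditioned shift): senaverheb → senaverhep
  rule 5: no change — senaverhep
  rule 6: no change — senaverhep
  ⇒ Kuvasish senaverhep
If borrowed from Yodil 'tenoberheb' after the early changes, it would undergo only the recent ones:
  rule 4 (unconditioned shift): tenoberheb → tenoperhep
  rule 5 (final devoicing): no change (tenoperhep)
  rule 6 (pre-rhotic lowering): no change (tenoperhep)
  ⇒ as a loan: tenoperhep
Kuvasish 'senaverhep' matches the inherited outcome exactly, so it is an inherited cognate, not a loan.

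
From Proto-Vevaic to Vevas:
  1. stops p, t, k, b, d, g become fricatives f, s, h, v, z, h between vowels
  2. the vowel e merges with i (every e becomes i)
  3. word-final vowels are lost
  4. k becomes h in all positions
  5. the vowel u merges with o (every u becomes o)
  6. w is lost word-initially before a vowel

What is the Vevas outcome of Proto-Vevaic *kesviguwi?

Vevas: *kesviguwi > kesvihuwi > kisvihuwi > kisvihuw > hisvihuw > hisvihow  (by intervocalic lenition, vowel merger, apocope, unconditioned shift, vowel merger)

hisvihow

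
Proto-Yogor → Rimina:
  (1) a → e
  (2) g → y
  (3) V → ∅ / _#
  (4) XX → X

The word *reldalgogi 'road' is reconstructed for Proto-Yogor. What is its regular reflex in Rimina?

reldelyoy

Rimina: start from *reldalgogi.
  rule 1 (vowel merger): reldalgogi → reldelgogi
  rule 2 (unconditioned shift): reldelgogi → reldelyoyi
  rule 3 (apocope): reldelyoyi → reldelyoy
  rule 4: no change — reldelyoy
  ⇒ Rimina reldelyoy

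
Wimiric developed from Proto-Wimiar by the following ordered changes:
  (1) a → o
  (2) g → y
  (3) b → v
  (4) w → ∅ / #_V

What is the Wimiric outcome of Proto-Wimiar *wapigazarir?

opiyozorir

Wimiric: *wapigazarir
  wapigazarir → wopigozorir   [vowel merger]
  wopigozorir → wopiyozorir   [unconditioned shift]
  wopiyozorir (rule 3 does not apply)
  wopiyozorir → opiyozorir   [glide loss]
  giving Wimiric opiyozorir.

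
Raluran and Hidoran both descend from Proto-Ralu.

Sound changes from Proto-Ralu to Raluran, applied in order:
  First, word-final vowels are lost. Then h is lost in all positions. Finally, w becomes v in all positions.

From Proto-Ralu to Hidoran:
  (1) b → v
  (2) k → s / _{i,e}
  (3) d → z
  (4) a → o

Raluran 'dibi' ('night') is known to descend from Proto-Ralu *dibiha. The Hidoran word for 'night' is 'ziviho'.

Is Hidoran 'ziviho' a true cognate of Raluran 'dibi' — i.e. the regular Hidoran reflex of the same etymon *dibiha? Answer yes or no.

yes

Derive the expected Hidoran reflex of *dibiha:
Hidoran: *dibiha > diviha > ziviha > ziviho  (by unconditioned shift, unconditioned shift, vowel merger)
Hidoran 'ziviho' matches the regular reflex exactly, so the pair is cognate.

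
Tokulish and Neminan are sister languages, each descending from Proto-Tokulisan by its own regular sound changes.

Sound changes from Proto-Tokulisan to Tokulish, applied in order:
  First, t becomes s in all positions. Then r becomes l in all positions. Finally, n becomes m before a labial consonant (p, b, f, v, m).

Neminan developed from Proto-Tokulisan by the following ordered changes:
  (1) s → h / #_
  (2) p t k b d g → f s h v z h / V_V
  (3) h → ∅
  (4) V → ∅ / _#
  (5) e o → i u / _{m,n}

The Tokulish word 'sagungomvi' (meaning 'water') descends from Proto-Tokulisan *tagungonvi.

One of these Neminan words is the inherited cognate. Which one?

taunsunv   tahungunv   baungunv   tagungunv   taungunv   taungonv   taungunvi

taungunv

Neminan: *tagungonvi > tahungonvi > taungonvi > taungonv > taungunv  (by intervocalic lenition, h-loss, apocope, pre-nasal raising)
Only 'taungunv' matches the regular Neminan development of *tagungonvi.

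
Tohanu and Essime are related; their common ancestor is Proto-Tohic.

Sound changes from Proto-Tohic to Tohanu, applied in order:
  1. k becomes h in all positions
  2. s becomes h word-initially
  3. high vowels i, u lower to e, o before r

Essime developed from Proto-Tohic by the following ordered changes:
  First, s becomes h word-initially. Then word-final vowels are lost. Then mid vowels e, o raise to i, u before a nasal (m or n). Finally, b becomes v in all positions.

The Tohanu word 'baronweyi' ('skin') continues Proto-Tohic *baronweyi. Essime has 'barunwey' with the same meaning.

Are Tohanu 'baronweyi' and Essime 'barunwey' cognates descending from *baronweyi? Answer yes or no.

no

Derive the expected Essime reflex of *baronweyi:
Essime: start from *baronweyi.
  rule 1: no change — baronweyi
  rule 2 (apocope): baronweyi → baronwey
  rule 3 (pre-nasal raising): baronwey → barunwey
  rule 4 (unconditioned shift): barunwey → varunwey
  ⇒ Essime varunwey
The regular Essime reflex would be 'varunwey', but the attested form is 'barunwey'. The correspondence is irregular, so they are not cognates (the Essime form has a different source).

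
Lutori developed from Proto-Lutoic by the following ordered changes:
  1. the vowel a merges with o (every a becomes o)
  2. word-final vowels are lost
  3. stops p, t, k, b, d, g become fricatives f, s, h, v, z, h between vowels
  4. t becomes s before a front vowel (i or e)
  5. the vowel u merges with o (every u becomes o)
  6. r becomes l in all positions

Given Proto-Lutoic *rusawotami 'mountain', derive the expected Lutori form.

losowosom

Lutori: *rusawotami > rusowotomi > rusowotom > rusowosom > rosowosom > losowosom  (by vowel merger, apocope, intervocalic lenition, vowel merger, unconditioned shift)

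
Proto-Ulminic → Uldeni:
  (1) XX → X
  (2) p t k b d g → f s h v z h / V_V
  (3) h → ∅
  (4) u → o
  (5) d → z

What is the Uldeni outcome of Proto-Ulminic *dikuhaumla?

Uldeni: *dikuhaumla > dihuhaumla > diuaumla > dioaomla > zioaomla  (by intervocalic lenition, h-loss, vowel merger, unconditioned shift)

zioaomla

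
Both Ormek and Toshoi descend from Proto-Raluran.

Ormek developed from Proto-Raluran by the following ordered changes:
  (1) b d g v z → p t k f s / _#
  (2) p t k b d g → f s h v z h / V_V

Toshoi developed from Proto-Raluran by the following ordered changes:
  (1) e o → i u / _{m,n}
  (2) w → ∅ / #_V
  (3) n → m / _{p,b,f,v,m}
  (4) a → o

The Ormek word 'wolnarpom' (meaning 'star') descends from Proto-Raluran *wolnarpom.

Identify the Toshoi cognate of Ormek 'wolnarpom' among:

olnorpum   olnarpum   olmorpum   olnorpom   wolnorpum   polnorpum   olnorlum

olnorpum

Toshoi: *wolnarpom
  wolnarpom → wolnarpum   [pre-nasal raising]
  wolnarpum → olnarpum   [glide loss]
  olnarpum (rule 3 does not apply)
  olnarpum → olnorpum   [vowel merger]
  giving Toshoi olnorpum.
The other candidates each miss or misapply at least one Toshoi change.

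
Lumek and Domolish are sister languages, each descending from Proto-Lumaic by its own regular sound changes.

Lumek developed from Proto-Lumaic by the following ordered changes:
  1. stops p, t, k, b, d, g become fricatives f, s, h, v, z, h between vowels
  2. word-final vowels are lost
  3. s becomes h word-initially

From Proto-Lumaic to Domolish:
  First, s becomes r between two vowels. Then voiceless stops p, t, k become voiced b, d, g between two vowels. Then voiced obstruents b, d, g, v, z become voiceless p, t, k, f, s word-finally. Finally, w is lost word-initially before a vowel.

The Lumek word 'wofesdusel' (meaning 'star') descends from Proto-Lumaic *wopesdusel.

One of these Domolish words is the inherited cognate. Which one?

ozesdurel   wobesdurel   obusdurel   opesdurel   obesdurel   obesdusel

obesdurel

Domolish: *wopesdusel
  wopesdusel → wopesdurel   [rhotacism]
  wopesdurel → wobesdurel   [intervocalic voicing]
  wobesdurel (rule 3 does not apply)
  wobesdurel → obesdurel   [glide loss]
  giving Domolish obesdurel.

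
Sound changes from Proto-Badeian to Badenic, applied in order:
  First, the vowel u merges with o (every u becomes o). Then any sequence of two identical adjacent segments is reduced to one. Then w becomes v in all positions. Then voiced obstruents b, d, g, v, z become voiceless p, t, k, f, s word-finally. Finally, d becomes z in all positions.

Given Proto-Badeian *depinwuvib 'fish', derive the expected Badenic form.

zepinvovip

Badenic: *depinwuvib > depinwovib > depinvovib > depinvovip > zepinvovip  (by vowel merger, unconditioned shift, final devoicing, unconditioned shift)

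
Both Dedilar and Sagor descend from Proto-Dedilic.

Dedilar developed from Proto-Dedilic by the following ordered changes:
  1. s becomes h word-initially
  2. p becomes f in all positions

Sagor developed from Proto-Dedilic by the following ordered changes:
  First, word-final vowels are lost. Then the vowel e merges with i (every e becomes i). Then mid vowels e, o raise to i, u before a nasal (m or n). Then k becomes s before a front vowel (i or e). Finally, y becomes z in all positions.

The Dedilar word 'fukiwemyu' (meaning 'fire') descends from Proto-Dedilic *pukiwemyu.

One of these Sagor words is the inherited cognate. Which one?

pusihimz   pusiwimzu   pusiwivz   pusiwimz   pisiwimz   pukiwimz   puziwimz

pusiwimz

Sagor: *pukiwemyu > pukiwemy > pukiwimy > pusiwimy > pusiwimz  (by apocope, vowel merger, palatalisation, unconditioned shift)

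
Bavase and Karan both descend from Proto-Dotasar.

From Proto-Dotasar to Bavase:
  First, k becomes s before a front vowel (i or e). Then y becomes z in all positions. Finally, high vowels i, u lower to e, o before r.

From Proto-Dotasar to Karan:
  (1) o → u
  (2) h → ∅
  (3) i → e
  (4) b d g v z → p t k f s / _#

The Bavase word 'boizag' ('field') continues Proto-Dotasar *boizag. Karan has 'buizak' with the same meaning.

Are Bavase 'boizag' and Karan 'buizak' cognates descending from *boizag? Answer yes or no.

Derive the expected Karan reflex of *boizag:
Karan: *boizag > buizag > buezag > buezak  (by vowel merger, vowel merger, final devoicing)
The regular Karan reflex would be 'buezak', but the attested form is 'buizak'. The correspondence is irregular, so they are not cognates (the Karan form has a different source).

no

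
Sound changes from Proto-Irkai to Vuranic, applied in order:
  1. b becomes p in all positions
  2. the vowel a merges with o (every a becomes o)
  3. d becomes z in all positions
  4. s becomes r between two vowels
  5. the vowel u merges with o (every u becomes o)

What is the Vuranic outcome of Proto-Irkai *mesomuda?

Vuranic: *mesomuda > mesomudo > mesomuzo > meromuzo > meromozo  (by vowel merger, unconditioned shift, rhotacism, vowel merger)

meromozo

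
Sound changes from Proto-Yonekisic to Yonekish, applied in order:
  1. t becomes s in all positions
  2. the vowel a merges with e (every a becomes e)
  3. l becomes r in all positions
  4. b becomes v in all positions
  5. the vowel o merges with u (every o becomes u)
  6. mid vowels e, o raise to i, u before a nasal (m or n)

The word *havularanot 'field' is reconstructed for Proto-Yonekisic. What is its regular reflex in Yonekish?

Yonekish: *havularanot > havularanos > hevulerenos > hevurerenos > hevurerenus > hevurerinus  (by unconditioned shift, vowel merger, unconditioned shift, vowel merger, pre-nasal raising)

hevurerinus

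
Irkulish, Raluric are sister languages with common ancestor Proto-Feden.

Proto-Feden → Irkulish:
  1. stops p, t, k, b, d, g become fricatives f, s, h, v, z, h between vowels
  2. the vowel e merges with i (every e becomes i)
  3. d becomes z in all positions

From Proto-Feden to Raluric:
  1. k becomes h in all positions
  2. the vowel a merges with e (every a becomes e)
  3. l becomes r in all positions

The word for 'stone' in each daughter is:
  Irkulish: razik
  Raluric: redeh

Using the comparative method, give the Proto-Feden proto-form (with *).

*radek

Position 2: Irkulish has a, Raluric has e. Irkulish preserves a here (none of its changes turn any other segment into a), so the proto-segment is *a.
Position 5: Irkulish has k, Raluric has h. Irkulish preserves k here (none of its changes turn any other segment into k), so the proto-segment is *k.
Position 3: Irkulish has z, Raluric has d. Raluric preserves d here (none of its changes turn any other segment into d), so the proto-segment is *d.
This points to *radek. Verify forward in each daughter:
Irkulish: start from *radek.
  rule 1 (intervocalic lenition): radek → razek
  rule 2 (vowel merger): razek → razik
  rule 3: no change — razik
  ⇒ Irkulish razik
Raluric: *radek
  radek → radeh   [unconditioned shift]
  radeh → redeh   [vowel merger]
  redeh (rule 3 does not apply)
  giving Raluric redeh.
*radek is the unique common source.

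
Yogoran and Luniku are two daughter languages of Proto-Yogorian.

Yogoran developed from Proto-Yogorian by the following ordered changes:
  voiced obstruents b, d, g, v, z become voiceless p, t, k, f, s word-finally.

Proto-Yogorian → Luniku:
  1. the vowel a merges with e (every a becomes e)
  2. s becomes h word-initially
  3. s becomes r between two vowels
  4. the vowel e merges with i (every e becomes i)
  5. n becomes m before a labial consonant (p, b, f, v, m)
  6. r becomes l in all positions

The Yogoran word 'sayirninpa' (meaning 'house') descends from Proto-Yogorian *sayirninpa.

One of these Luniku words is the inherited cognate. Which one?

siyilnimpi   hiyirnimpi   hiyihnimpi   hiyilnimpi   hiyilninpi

hiyilnimpi

Luniku: *sayirninpa > seyirninpe > heyirninpe > hiyirninpi > hiyirnimpi > hiyilnimpi  (by vowel merger, debuccalisation, vowel merger, nasal place assimilation, unconditioned shift)
The other candidates each miss or misapply at least one Luniku change.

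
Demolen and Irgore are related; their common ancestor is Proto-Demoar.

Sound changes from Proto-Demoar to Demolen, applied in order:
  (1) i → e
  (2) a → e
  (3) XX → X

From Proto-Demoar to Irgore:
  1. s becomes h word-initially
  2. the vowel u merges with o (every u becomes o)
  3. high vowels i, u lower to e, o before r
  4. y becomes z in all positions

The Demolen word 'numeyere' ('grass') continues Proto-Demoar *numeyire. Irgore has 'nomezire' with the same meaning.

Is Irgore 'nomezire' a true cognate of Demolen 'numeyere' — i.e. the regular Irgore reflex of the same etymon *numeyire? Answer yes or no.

Derive the expected Irgore reflex of *numeyire:
Irgore: start from *numeyire.
  rule 1: no change — numeyire
  rule 2 (vowel merger): numeyire → nomeyire
  rule 3 (pre-rhotic lowering): nomeyire → nomeyere
  rule 4 (unconditioned shift): nomeyere → nomezere
  ⇒ Irgore nomezere
The regular Irgore reflex would be 'nomezere', but the attested form is 'nomezire'. The correspondence is irregular, so they are not cognates (the Irgore form has a different source).

no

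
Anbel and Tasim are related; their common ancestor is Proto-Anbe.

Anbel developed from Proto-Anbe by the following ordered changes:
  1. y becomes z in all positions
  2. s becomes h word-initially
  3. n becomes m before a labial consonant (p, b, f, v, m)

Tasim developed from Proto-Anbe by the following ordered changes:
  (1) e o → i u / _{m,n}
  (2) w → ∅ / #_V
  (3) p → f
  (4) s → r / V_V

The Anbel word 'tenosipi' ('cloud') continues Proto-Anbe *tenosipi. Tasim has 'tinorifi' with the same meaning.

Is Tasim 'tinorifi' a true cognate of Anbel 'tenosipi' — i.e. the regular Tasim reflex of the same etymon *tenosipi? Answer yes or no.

Derive the expected Tasim reflex of *tenosipi:
Tasim: *tenosipi
  tenosipi → tinosipi   [pre-nasal raising]
  tinosipi (rule 2 does not apply)
  tinosipi → tinosifi   [unconditioned shift]
  tinosifi → tinorifi   [rhotacism]
  giving Tasim tinorifi.
Tasim 'tinorifi' matches the regular reflex exactly, so the pair is cognate.

yes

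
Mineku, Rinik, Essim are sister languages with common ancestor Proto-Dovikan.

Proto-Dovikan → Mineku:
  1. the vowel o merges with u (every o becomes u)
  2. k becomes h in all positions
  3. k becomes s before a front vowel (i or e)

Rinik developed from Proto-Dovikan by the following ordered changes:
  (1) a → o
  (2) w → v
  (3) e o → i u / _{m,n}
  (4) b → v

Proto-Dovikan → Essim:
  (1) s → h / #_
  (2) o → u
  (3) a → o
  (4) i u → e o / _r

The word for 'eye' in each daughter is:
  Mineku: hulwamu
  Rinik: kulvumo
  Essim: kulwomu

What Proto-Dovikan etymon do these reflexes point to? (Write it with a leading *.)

Position 7: Mineku has u, Rinik has o, Essim has u. Taking the neighbouring segments as reconstructed: Mineku u could go back to *o or *u; Rinik o could go back to *a or *o; Essim u could go back to *o or *u — the one source consistent with every daughter is *o.
Position 4: Mineku has w, Rinik has v, Essim has w. Mineku preserves w here (none of its changes turn any other segment into w), so the proto-segment is *w.
Verify the candidate proto-form against each daughter:
Mineku: *kulwamo > kulwamu > hulwamu  (by vowel merger, unconditioned shift)
Rinik: *kulwamo
  kulwamo → kulwomo   [vowel merger]
  kulwomo → kulvomo   [unconditioned shift]
  kulvomo → kulvumo   [pre-nasal raising]
  kulvumo (rule 4 does not apply)
  giving Rinik kulvumo.
Essim: start from *kulwamo.
  rule 1: no change — kulwamo
  rule 2 (vowel merger): kulwamo → kulwamu
  rule 3 (vowel merger): kulwamu → kulwomu
  rule 4: no change — kulwomu
  ⇒ Essim kulwomu
*kulwamo is the unique common source.

*kulwamo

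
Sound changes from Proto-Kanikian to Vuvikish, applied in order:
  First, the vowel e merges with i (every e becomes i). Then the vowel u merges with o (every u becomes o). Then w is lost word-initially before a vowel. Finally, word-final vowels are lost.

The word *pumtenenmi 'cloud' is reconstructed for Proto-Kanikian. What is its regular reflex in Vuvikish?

Vuvikish: start from *pumtenenmi.
  rule 1 (vowel merger): pumtenenmi → pumtininmi
  rule 2 (vowel merger): pumtininmi → pomtininmi
  rule 3: no change — pomtininmi
  rule 4 (apocope): pomtininmi → pomtininm
  ⇒ Vuvikish pomtininm

pomtininm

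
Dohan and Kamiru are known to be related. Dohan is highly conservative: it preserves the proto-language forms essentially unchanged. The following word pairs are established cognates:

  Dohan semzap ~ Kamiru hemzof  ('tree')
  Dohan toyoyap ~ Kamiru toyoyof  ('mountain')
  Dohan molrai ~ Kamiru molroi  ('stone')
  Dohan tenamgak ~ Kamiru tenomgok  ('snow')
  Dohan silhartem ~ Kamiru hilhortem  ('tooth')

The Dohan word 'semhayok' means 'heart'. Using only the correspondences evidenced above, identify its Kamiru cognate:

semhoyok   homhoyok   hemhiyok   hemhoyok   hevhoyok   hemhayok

semzap ~ hemzof — Dohan s corresponds to Kamiru h word-initially before a front vowel.
tenamgak ~ tenomgok — Dohan a corresponds to Kamiru o after a consonant, before a consonant other than r, m, n, p, b, f, v.
Applying these to Dohan 'semhayok':
  semhayok → hemhayok   (s→h word-initially before a front vowel)
  hemhayok → hemhoyok   (a→o after a consonant, before a consonant other than r, m, n, p, b, f, v)
So the Kamiru cognate is 'hemhoyok'.

hemhoyok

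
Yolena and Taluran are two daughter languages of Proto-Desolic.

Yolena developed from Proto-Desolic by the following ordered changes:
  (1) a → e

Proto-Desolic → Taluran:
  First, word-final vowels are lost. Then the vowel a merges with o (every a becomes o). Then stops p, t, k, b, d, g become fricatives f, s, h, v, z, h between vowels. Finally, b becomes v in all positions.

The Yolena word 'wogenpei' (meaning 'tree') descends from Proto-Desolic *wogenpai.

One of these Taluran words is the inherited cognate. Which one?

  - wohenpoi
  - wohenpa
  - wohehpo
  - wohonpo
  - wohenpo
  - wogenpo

Taluran: *wogenpai > wogenpa > wogenpo > wohenpo  (by apocope, vowel merger, intervocalic lenition)
Only 'wohenpo' matches the regular Taluran development of *wogenpai.

wohenpo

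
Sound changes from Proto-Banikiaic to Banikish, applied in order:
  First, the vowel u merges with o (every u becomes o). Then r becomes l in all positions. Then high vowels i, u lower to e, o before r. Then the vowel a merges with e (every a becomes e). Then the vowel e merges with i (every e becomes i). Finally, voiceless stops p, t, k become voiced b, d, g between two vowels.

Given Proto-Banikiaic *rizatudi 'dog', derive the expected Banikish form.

lizidodi

Banikish: start from *rizatudi.
  rule 1 (vowel merger): rizatudi → rizatodi
  rule 2 (unconditioned shift): rizatodi → lizatodi
  rule 3: no change — lizatodi
  rule 4 (vowel merger): lizatodi → lizetodi
  rule 5 (vowel merger): lizetodi → lizitodi
  rule 6 (intervocalic voicing): lizitodi → lizidodi
  ⇒ Banikish lizidodi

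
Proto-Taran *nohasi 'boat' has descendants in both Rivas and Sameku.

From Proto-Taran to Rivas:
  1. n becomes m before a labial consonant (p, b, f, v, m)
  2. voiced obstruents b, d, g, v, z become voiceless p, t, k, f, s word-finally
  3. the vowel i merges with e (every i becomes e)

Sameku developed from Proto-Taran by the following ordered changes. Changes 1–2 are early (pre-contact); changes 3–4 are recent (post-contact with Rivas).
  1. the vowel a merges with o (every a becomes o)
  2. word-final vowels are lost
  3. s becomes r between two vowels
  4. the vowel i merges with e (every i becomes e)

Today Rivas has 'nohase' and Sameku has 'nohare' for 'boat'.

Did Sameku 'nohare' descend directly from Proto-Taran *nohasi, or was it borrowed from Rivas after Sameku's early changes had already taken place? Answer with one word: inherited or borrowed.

borrowed

If inherited, *nohasi would pass through all of Sameku's changes:
Sameku: start from *nohasi.
  rule 1 (vowel merger): nohasi → nohosi
  rule 2 (apocope): nohosi → nohos
  rule 3: no change — nohos
  rule 4: no change — nohos
  ⇒ Sameku nohos
If borrowed from Rivas 'nohase' after the early changes, it would undergo only the recent ones:
  rule 3 (rhotacism): nohase → nohare
  rule 4 (vowel merger): no change (nohare)
  ⇒ as a loan: nohare
Sameku 'nohare' matches the loan outcome 'nohare', not the inherited 'nohos' — it skipped the early Sameku changes, so it was borrowed from Rivas.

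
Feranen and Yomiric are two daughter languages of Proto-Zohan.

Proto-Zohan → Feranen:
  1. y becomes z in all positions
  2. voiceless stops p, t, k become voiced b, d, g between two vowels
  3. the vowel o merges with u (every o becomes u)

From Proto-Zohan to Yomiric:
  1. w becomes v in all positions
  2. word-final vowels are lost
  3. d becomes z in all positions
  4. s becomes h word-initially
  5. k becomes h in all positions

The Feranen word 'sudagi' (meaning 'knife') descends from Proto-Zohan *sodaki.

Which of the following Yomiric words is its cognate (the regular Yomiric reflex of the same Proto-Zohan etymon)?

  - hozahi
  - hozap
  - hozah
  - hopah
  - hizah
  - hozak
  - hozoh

Yomiric: start from *sodaki.
  rule 1: no change — sodaki
  rule 2 (apocope): sodaki → sodak
  rule 3 (unconditioned shift): sodak → sozak
  rule 4 (debuccalisation): sozak → hozak
  rule 5 (unconditioned shift): hozak → hozah
  ⇒ Yomiric hozah
Among the options, 'hozah' alone shows every Yomiric change applied in order.

hozah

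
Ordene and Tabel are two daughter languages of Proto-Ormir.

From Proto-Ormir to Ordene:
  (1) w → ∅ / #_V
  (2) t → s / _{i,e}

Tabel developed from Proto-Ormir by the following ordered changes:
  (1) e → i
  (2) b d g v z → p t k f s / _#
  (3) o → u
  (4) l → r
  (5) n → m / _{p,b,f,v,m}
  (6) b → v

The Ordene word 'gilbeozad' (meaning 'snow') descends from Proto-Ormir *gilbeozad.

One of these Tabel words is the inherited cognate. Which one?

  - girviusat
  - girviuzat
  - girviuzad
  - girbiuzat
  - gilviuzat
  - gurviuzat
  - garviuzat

Tabel: *gilbeozad > gilbiozad > gilbiozat > gilbiuzat > girbiuzat > girviuzat  (by vowel merger, final devoicing, vowel merger, unconditioned shift, unconditioned shift)

girviuzat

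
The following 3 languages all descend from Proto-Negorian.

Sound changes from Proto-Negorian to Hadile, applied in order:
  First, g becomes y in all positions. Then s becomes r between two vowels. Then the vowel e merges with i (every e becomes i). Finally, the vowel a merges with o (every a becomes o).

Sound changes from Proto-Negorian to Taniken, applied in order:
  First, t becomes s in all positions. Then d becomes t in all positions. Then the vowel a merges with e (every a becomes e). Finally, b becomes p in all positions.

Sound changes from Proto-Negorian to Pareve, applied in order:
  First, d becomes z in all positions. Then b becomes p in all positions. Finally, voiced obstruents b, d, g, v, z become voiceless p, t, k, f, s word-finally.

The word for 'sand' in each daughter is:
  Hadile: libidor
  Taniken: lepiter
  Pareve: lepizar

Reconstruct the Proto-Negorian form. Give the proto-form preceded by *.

Position 5: Hadile has d, Taniken has t, Pareve has z. Hadile preserves d here (none of its changes turn any other segment into d), so the proto-segment is *d.
Position 2: Hadile has i, Taniken has e, Pareve has e. Pareve preserves e here (none of its changes turn any other segment into e), so the proto-segment is *e.
Position 6: Hadile has o, Taniken has e, Pareve has a. Pareve preserves a here (none of its changes turn any other segment into a), so the proto-segment is *a.
Continuing position by position gives *lebidar; check it forward:
Hadile: *lebidar > libidar > libidor  (by vowel merger, vowel merger)
Taniken: *lebidar > lebitar > lebiter > lepiter  (by unconditioned shift, vowel merger, unconditioned shift)
Pareve: *lebidar
  lebidar → lebizar   [unconditioned shift]
  lebizar → lepizar   [unconditioned shift]
  lepizar (rule 3 does not apply)
  giving Pareve lepizar.
Only *lebidar yields all of Hadile libidor, Taniken lepiter, Pareve lepizar.

*lebidar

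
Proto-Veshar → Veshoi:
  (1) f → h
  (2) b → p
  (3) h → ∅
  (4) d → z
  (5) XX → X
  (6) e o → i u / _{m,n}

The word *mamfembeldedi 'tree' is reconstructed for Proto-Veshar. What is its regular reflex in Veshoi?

mamimpelzezi

Veshoi: start from *mamfembeldedi.
  rule 1 (unconditioned shift): mamfembeldedi → mamhembeldedi
  rule 2 (unconditioned shift): mamhembeldedi → mamhempeldedi
  rule 3 (h-loss): mamhempeldedi → mamempeldedi
  rule 4 (unconditioned shift): mamempeldedi → mamempelzezi
  rule 5: no change — mamempelzezi
  rule 6 (pre-nasal raising): mamempelzezi → mamimpelzezi
  ⇒ Veshoi mamimpelzezi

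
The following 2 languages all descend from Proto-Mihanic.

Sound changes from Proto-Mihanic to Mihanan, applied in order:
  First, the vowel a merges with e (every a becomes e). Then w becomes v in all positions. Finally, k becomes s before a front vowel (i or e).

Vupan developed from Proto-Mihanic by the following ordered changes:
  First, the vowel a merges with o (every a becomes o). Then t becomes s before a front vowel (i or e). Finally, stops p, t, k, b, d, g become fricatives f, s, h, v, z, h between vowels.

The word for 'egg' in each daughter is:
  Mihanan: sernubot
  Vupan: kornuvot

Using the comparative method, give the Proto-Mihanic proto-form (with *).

*karnubot

Position 1: Mihanan has s, Vupan has k. Vupan preserves k here (none of its changes turn any other segment into k), so the proto-segment is *k.
Position 6: Mihanan has b, Vupan has v. Mihanan preserves b here (none of its changes turn any other segment into b), so the proto-segment is *b.
Continuing position by position gives *karnubot; check it forward:
Mihanan: *karnubot > kernubot > sernubot  (by vowel merger, palatalisation)
Vupan: *karnubot
  karnubot → kornubot   [vowel merger]
  kornubot (rule 2 does not apply)
  kornubot → kornuvot   [intervocalic lenition]
  giving Vupan kornuvot.
*karnubot is the unique common source.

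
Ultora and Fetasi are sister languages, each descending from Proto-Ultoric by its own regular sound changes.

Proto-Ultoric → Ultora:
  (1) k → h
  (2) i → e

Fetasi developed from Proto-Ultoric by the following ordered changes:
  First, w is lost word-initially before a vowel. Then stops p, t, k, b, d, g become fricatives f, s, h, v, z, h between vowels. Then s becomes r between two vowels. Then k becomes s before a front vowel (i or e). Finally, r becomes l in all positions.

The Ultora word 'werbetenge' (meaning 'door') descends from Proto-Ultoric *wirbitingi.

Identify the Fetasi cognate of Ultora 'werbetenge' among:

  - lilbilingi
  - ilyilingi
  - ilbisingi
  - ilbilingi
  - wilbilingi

Fetasi: *wirbitingi
  wirbitingi → irbitingi   [glide loss]
  irbitingi → irbisingi   [intervocalic lenition]
  irbisingi → irbiringi   [rhotacism]
  irbiringi (rule 4 does not apply)
  irbiringi → ilbilingi   [unconditioned shift]
  giving Fetasi ilbilingi.
Among the options, 'ilbilingi' alone shows every Fetasi change applied in order.

ilbilingi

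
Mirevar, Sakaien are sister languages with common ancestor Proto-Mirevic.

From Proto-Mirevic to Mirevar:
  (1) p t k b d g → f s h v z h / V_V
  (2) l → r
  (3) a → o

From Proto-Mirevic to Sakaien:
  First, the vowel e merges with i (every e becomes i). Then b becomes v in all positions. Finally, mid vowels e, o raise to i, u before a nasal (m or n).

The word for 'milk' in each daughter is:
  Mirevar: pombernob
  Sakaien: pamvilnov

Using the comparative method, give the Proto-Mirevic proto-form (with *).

*pambelnob

Position 2: Mirevar has o, Sakaien has a. Sakaien preserves a here (none of its changes turn any other segment into a), so the proto-segment is *a.
Position 9: Mirevar has b, Sakaien has v. Mirevar preserves b here (none of its changes turn any other segment into b), so the proto-segment is *b.
Position 4: Mirevar has b, Sakaien has v. Mirevar preserves b here (none of its changes turn any other segment into b), so the proto-segment is *b.
Continuing position by position gives *pambelnob; check it forward:
Mirevar: start from *pambelnob.
  rule 1: no change — pambelnob
  rule 2 (unconditioned shift): pambelnob → pambernob
  rule 3 (vowel merger): pambernob → pombernob
  ⇒ Mirevar pombernob
Sakaien: *pambelnob > pambilnob > pamvilnov  (by vowel merger, unconditioned shift)
Only *pambelnob yields all of Mirevar pombernob, Sakaien pamvilnov.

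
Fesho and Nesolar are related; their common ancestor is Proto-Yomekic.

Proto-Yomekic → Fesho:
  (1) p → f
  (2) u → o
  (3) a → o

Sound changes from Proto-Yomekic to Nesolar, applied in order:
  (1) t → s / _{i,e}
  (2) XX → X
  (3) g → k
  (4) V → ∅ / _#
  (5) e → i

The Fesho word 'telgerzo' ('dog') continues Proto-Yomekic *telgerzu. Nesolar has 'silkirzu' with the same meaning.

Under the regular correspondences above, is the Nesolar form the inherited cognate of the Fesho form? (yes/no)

Derive the expected Nesolar reflex of *telgerzu:
Nesolar: *telgerzu
  telgerzu → selgerzu   [palatalisation]
  selgerzu (rule 2 does not apply)
  selgerzu → selkerzu   [unconditioned shift]
  selkerzu → selkerz   [apocope]
  selkerz → silkirz   [vowel merger]
  giving Nesolar silkirz.
The regular Nesolar reflex would be 'silkirz', but the attested form is 'silkirzu'. The correspondence is irregular, so they are not cognates (the Nesolar form has a different source).

no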